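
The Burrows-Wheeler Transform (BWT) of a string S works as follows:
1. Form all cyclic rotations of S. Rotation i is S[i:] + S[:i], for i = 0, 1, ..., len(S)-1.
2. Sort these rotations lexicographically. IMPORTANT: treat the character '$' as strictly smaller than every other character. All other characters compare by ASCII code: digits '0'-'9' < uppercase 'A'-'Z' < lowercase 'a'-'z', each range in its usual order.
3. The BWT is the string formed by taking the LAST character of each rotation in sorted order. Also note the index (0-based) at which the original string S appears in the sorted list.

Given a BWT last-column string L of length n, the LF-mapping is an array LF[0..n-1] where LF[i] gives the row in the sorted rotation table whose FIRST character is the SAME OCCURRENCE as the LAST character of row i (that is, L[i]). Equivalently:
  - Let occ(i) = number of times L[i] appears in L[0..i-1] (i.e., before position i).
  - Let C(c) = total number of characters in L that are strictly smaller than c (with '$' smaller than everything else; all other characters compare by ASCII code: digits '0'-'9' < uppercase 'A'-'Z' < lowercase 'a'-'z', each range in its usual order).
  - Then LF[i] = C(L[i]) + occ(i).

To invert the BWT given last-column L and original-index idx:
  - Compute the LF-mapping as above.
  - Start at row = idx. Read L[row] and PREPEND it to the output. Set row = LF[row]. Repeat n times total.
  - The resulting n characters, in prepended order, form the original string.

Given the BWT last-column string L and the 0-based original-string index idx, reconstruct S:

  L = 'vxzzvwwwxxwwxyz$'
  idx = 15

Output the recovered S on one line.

Answer: zzwwwxyzvwwxxxv$

Derivation:
LF mapping: 1 8 13 14 2 3 4 5 9 10 6 7 11 12 15 0
Walk LF starting at row 15, prepending L[row]:
  step 1: row=15, L[15]='$', prepend. Next row=LF[15]=0
  step 2: row=0, L[0]='v', prepend. Next row=LF[0]=1
  step 3: row=1, L[1]='x', prepend. Next row=LF[1]=8
  step 4: row=8, L[8]='x', prepend. Next row=LF[8]=9
  step 5: row=9, L[9]='x', prepend. Next row=LF[9]=10
  step 6: row=10, L[10]='w', prepend. Next row=LF[10]=6
  step 7: row=6, L[6]='w', prepend. Next row=LF[6]=4
  step 8: row=4, L[4]='v', prepend. Next row=LF[4]=2
  step 9: row=2, L[2]='z', prepend. Next row=LF[2]=13
  step 10: row=13, L[13]='y', prepend. Next row=LF[13]=12
  step 11: row=12, L[12]='x', prepend. Next row=LF[12]=11
  step 12: row=11, L[11]='w', prepend. Next row=LF[11]=7
  step 13: row=7, L[7]='w', prepend. Next row=LF[7]=5
  step 14: row=5, L[5]='w', prepend. Next row=LF[5]=3
  step 15: row=3, L[3]='z', prepend. Next row=LF[3]=14
  step 16: row=14, L[14]='z', prepend. Next row=LF[14]=15
Reversed output: zzwwwxyzvwwxxxv$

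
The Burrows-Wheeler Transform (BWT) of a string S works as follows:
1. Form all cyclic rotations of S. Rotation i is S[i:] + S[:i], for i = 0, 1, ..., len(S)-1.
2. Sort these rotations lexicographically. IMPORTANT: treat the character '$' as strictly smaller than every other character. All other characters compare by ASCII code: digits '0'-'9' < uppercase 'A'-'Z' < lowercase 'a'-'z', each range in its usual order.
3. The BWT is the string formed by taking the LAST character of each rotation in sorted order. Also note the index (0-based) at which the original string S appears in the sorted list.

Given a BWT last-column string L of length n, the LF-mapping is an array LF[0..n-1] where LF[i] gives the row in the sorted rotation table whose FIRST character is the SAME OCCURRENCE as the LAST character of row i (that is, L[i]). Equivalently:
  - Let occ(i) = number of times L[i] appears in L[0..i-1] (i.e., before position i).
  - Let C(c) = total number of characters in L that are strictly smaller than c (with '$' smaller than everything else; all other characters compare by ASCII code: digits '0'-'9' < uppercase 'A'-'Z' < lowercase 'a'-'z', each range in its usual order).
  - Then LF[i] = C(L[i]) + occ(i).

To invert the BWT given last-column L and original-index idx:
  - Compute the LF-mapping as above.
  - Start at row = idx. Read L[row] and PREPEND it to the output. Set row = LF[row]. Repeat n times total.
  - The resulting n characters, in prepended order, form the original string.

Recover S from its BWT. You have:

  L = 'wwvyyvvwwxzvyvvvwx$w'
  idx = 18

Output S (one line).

Answer: ywyvvxwvvvwzwvxyvww$

Derivation:
LF mapping: 8 9 1 16 17 2 3 10 11 14 19 4 18 5 6 7 12 15 0 13
Walk LF starting at row 18, prepending L[row]:
  step 1: row=18, L[18]='$', prepend. Next row=LF[18]=0
  step 2: row=0, L[0]='w', prepend. Next row=LF[0]=8
  step 3: row=8, L[8]='w', prepend. Next row=LF[8]=11
  step 4: row=11, L[11]='v', prepend. Next row=LF[11]=4
  step 5: row=4, L[4]='y', prepend. Next row=LF[4]=17
  step 6: row=17, L[17]='x', prepend. Next row=LF[17]=15
  step 7: row=15, L[15]='v', prepend. Next row=LF[15]=7
  step 8: row=7, L[7]='w', prepend. Next row=LF[7]=10
  step 9: row=10, L[10]='z', prepend. Next row=LF[10]=19
  step 10: row=19, L[19]='w', prepend. Next row=LF[19]=13
  step 11: row=13, L[13]='v', prepend. Next row=LF[13]=5
  step 12: row=5, L[5]='v', prepend. Next row=LF[5]=2
  step 13: row=2, L[2]='v', prepend. Next row=LF[2]=1
  step 14: row=1, L[1]='w', prepend. Next row=LF[1]=9
  step 15: row=9, L[9]='x', prepend. Next row=LF[9]=14
  step 16: row=14, L[14]='v', prepend. Next row=LF[14]=6
  step 17: row=6, L[6]='v', prepend. Next row=LF[6]=3
  step 18: row=3, L[3]='y', prepend. Next row=LF[3]=16
  step 19: row=16, L[16]='w', prepend. Next row=LF[16]=12
  step 20: row=12, L[12]='y', prepend. Next row=LF[12]=18
Reversed output: ywyvvxwvvvwzwvxyvww$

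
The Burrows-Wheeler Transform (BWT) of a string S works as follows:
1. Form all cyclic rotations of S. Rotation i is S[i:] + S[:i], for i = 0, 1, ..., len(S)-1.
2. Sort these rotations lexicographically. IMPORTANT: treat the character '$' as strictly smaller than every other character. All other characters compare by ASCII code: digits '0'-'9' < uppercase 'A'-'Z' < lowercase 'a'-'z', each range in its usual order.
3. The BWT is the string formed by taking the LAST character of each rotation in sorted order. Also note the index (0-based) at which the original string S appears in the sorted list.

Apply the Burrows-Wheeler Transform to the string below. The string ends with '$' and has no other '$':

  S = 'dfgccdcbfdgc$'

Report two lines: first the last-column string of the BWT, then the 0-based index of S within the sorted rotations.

All 13 rotations (rotation i = S[i:]+S[:i]):
  rot[0] = dfgccdcbfdgc$
  rot[1] = fgccdcbfdgc$d
  rot[2] = gccdcbfdgc$df
  rot[3] = ccdcbfdgc$dfg
  rot[4] = cdcbfdgc$dfgc
  rot[5] = dcbfdgc$dfgcc
  rot[6] = cbfdgc$dfgccd
  rot[7] = bfdgc$dfgccdc
  rot[8] = fdgc$dfgccdcb
  rot[9] = dgc$dfgccdcbf
  rot[10] = gc$dfgccdcbfd
  rot[11] = c$dfgccdcbfdg
  rot[12] = $dfgccdcbfdgc
Sorted (with $ < everything):
  sorted[0] = $dfgccdcbfdgc  (last char: 'c')
  sorted[1] = bfdgc$dfgccdc  (last char: 'c')
  sorted[2] = c$dfgccdcbfdg  (last char: 'g')
  sorted[3] = cbfdgc$dfgccd  (last char: 'd')
  sorted[4] = ccdcbfdgc$dfg  (last char: 'g')
  sorted[5] = cdcbfdgc$dfgc  (last char: 'c')
  sorted[6] = dcbfdgc$dfgcc  (last char: 'c')
  sorted[7] = dfgccdcbfdgc$  (last char: '$')
  sorted[8] = dgc$dfgccdcbf  (last char: 'f')
  sorted[9] = fdgc$dfgccdcb  (last char: 'b')
  sorted[10] = fgccdcbfdgc$d  (last char: 'd')
  sorted[11] = gc$dfgccdcbfd  (last char: 'd')
  sorted[12] = gccdcbfdgc$df  (last char: 'f')
Last column: ccgdgcc$fbddf
Original string S is at sorted index 7

Answer: ccgdgcc$fbddf
7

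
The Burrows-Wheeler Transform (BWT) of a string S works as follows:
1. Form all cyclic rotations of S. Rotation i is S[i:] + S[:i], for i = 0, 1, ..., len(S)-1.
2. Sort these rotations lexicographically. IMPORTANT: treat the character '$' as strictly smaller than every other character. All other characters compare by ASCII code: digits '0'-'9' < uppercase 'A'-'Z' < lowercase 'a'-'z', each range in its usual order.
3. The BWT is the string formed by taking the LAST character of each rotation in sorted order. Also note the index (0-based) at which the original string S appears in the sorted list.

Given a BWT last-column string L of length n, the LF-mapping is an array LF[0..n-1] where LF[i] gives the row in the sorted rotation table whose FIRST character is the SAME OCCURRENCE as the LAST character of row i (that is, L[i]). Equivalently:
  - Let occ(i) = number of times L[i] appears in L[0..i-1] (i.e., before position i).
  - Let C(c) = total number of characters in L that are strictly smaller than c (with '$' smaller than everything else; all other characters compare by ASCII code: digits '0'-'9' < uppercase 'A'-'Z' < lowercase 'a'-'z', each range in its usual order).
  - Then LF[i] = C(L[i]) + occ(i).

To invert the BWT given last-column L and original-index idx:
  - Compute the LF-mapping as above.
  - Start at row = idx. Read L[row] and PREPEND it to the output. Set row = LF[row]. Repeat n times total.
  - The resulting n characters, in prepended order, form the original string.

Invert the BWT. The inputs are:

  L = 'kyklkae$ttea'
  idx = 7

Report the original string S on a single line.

Answer: kettlekayak$

Derivation:
LF mapping: 5 11 6 8 7 1 3 0 9 10 4 2
Walk LF starting at row 7, prepending L[row]:
  step 1: row=7, L[7]='$', prepend. Next row=LF[7]=0
  step 2: row=0, L[0]='k', prepend. Next row=LF[0]=5
  step 3: row=5, L[5]='a', prepend. Next row=LF[5]=1
  step 4: row=1, L[1]='y', prepend. Next row=LF[1]=11
  step 5: row=11, L[11]='a', prepend. Next row=LF[11]=2
  step 6: row=2, L[2]='k', prepend. Next row=LF[2]=6
  step 7: row=6, L[6]='e', prepend. Next row=LF[6]=3
  step 8: row=3, L[3]='l', prepend. Next row=LF[3]=8
  step 9: row=8, L[8]='t', prepend. Next row=LF[8]=9
  step 10: row=9, L[9]='t', prepend. Next row=LF[9]=10
  step 11: row=10, L[10]='e', prepend. Next row=LF[10]=4
  step 12: row=4, L[4]='k', prepend. Next row=LF[4]=7
Reversed output: kettlekayak$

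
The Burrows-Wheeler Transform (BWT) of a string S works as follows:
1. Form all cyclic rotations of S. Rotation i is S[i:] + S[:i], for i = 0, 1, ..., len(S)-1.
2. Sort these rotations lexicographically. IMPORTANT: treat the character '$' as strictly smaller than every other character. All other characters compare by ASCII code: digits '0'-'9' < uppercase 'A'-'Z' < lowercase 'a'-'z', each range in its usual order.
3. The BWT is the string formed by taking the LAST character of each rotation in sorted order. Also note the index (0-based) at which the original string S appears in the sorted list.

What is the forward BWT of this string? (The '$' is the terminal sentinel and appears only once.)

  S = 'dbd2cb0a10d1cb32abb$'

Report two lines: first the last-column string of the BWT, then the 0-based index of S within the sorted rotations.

Answer: bb1ad3db02bccad210b$
19

Derivation:
All 20 rotations (rotation i = S[i:]+S[:i]):
  rot[0] = dbd2cb0a10d1cb32abb$
  rot[1] = bd2cb0a10d1cb32abb$d
  rot[2] = d2cb0a10d1cb32abb$db
  rot[3] = 2cb0a10d1cb32abb$dbd
  rot[4] = cb0a10d1cb32abb$dbd2
  rot[5] = b0a10d1cb32abb$dbd2c
  rot[6] = 0a10d1cb32abb$dbd2cb
  rot[7] = a10d1cb32abb$dbd2cb0
  rot[8] = 10d1cb32abb$dbd2cb0a
  rot[9] = 0d1cb32abb$dbd2cb0a1
  rot[10] = d1cb32abb$dbd2cb0a10
  rot[11] = 1cb32abb$dbd2cb0a10d
  rot[12] = cb32abb$dbd2cb0a10d1
  rot[13] = b32abb$dbd2cb0a10d1c
  rot[14] = 32abb$dbd2cb0a10d1cb
  rot[15] = 2abb$dbd2cb0a10d1cb3
  rot[16] = abb$dbd2cb0a10d1cb32
  rot[17] = bb$dbd2cb0a10d1cb32a
  rot[18] = b$dbd2cb0a10d1cb32ab
  rot[19] = $dbd2cb0a10d1cb32abb
Sorted (with $ < everything):
  sorted[0] = $dbd2cb0a10d1cb32abb  (last char: 'b')
  sorted[1] = 0a10d1cb32abb$dbd2cb  (last char: 'b')
  sorted[2] = 0d1cb32abb$dbd2cb0a1  (last char: '1')
  sorted[3] = 10d1cb32abb$dbd2cb0a  (last char: 'a')
  sorted[4] = 1cb32abb$dbd2cb0a10d  (last char: 'd')
  sorted[5] = 2abb$dbd2cb0a10d1cb3  (last char: '3')
  sorted[6] = 2cb0a10d1cb32abb$dbd  (last char: 'd')
  sorted[7] = 32abb$dbd2cb0a10d1cb  (last char: 'b')
  sorted[8] = a10d1cb32abb$dbd2cb0  (last char: '0')
  sorted[9] = abb$dbd2cb0a10d1cb32  (last char: '2')
  sorted[10] = b$dbd2cb0a10d1cb32ab  (last char: 'b')
  sorted[11] = b0a10d1cb32abb$dbd2c  (last char: 'c')
  sorted[12] = b32abb$dbd2cb0a10d1c  (last char: 'c')
  sorted[13] = bb$dbd2cb0a10d1cb32a  (last char: 'a')
  sorted[14] = bd2cb0a10d1cb32abb$d  (last char: 'd')
  sorted[15] = cb0a10d1cb32abb$dbd2  (last char: '2')
  sorted[16] = cb32abb$dbd2cb0a10d1  (last char: '1')
  sorted[17] = d1cb32abb$dbd2cb0a10  (last char: '0')
  sorted[18] = d2cb0a10d1cb32abb$db  (last char: 'b')
  sorted[19] = dbd2cb0a10d1cb32abb$  (last char: '$')
Last column: bb1ad3db02bccad210b$
Original string S is at sorted index 19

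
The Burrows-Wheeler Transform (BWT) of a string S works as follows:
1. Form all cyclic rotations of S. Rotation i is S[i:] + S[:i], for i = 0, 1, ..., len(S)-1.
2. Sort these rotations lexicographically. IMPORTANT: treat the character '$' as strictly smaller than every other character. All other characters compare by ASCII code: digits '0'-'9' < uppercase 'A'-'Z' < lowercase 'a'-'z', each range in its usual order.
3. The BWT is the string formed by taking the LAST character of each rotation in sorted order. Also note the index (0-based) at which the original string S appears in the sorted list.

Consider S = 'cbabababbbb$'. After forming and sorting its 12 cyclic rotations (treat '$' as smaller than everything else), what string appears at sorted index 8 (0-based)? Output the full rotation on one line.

All 12 rotations (rotation i = S[i:]+S[:i]):
  rot[0] = cbabababbbb$
  rot[1] = babababbbb$c
  rot[2] = abababbbb$cb
  rot[3] = bababbbb$cba
  rot[4] = ababbbb$cbab
  rot[5] = babbbb$cbaba
  rot[6] = abbbb$cbabab
  rot[7] = bbbb$cbababa
  rot[8] = bbb$cbababab
  rot[9] = bb$cbabababb
  rot[10] = b$cbabababbb
  rot[11] = $cbabababbbb
Sorted (with $ < everything):
  sorted[0] = $cbabababbbb
  sorted[1] = abababbbb$cb
  sorted[2] = ababbbb$cbab
  sorted[3] = abbbb$cbabab
  sorted[4] = b$cbabababbb
  sorted[5] = babababbbb$c
  sorted[6] = bababbbb$cba
  sorted[7] = babbbb$cbaba
  sorted[8] = bb$cbabababb
  sorted[9] = bbb$cbababab
  sorted[10] = bbbb$cbababa
  sorted[11] = cbabababbbb$
sorted[8] = bb$cbabababb

Answer: bb$cbabababb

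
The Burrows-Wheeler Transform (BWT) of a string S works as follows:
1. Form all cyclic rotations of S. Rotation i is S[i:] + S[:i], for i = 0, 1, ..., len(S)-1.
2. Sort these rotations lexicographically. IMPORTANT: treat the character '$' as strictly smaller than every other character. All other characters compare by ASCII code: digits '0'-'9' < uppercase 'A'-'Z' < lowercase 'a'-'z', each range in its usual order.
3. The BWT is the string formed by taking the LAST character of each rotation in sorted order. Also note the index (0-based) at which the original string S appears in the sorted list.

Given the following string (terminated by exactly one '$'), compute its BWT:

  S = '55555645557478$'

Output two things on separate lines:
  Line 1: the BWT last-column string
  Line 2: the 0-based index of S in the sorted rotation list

Answer: 867$55455555547
3

Derivation:
All 15 rotations (rotation i = S[i:]+S[:i]):
  rot[0] = 55555645557478$
  rot[1] = 5555645557478$5
  rot[2] = 555645557478$55
  rot[3] = 55645557478$555
  rot[4] = 5645557478$5555
  rot[5] = 645557478$55555
  rot[6] = 45557478$555556
  rot[7] = 5557478$5555564
  rot[8] = 557478$55555645
  rot[9] = 57478$555556455
  rot[10] = 7478$5555564555
  rot[11] = 478$55555645557
  rot[12] = 78$555556455574
  rot[13] = 8$5555564555747
  rot[14] = $55555645557478
Sorted (with $ < everything):
  sorted[0] = $55555645557478  (last char: '8')
  sorted[1] = 45557478$555556  (last char: '6')
  sorted[2] = 478$55555645557  (last char: '7')
  sorted[3] = 55555645557478$  (last char: '$')
  sorted[4] = 5555645557478$5  (last char: '5')
  sorted[5] = 555645557478$55  (last char: '5')
  sorted[6] = 5557478$5555564  (last char: '4')
  sorted[7] = 55645557478$555  (last char: '5')
  sorted[8] = 557478$55555645  (last char: '5')
  sorted[9] = 5645557478$5555  (last char: '5')
  sorted[10] = 57478$555556455  (last char: '5')
  sorted[11] = 645557478$55555  (last char: '5')
  sorted[12] = 7478$5555564555  (last char: '5')
  sorted[13] = 78$555556455574  (last char: '4')
  sorted[14] = 8$5555564555747  (last char: '7')
Last column: 867$55455555547
Original string S is at sorted index 3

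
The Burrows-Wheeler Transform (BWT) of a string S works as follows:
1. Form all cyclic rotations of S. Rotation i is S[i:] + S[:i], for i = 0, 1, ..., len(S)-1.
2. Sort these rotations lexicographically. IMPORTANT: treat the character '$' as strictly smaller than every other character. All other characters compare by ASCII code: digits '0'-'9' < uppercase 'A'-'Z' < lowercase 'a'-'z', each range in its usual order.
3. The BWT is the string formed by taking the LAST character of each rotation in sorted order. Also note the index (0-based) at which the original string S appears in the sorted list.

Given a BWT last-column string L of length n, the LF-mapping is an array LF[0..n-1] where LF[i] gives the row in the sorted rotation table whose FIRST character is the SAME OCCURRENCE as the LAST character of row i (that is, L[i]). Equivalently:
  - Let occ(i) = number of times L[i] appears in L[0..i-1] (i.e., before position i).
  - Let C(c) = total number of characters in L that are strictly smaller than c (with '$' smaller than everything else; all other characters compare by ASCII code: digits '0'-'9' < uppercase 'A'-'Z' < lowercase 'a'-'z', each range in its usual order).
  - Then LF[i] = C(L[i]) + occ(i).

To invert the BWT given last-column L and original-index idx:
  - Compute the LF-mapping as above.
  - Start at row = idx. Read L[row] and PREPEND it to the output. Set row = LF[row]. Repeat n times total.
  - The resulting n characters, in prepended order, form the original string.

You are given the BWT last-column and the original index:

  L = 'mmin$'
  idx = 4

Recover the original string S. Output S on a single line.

LF mapping: 2 3 1 4 0
Walk LF starting at row 4, prepending L[row]:
  step 1: row=4, L[4]='$', prepend. Next row=LF[4]=0
  step 2: row=0, L[0]='m', prepend. Next row=LF[0]=2
  step 3: row=2, L[2]='i', prepend. Next row=LF[2]=1
  step 4: row=1, L[1]='m', prepend. Next row=LF[1]=3
  step 5: row=3, L[3]='n', prepend. Next row=LF[3]=4
Reversed output: nmim$

Answer: nmim$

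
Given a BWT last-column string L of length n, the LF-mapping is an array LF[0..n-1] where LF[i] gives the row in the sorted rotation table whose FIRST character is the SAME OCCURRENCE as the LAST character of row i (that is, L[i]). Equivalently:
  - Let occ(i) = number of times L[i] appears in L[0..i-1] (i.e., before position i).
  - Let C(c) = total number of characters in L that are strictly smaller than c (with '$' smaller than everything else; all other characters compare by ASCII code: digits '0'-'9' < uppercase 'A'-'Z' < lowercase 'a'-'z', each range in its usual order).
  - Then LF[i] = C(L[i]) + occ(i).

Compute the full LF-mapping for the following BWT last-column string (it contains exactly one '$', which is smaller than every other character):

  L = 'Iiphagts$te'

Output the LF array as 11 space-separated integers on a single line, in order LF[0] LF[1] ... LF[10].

Answer: 1 6 7 5 2 4 9 8 0 10 3

Derivation:
Char counts: '$':1, 'I':1, 'a':1, 'e':1, 'g':1, 'h':1, 'i':1, 'p':1, 's':1, 't':2
C (first-col start): C('$')=0, C('I')=1, C('a')=2, C('e')=3, C('g')=4, C('h')=5, C('i')=6, C('p')=7, C('s')=8, C('t')=9
L[0]='I': occ=0, LF[0]=C('I')+0=1+0=1
L[1]='i': occ=0, LF[1]=C('i')+0=6+0=6
L[2]='p': occ=0, LF[2]=C('p')+0=7+0=7
L[3]='h': occ=0, LF[3]=C('h')+0=5+0=5
L[4]='a': occ=0, LF[4]=C('a')+0=2+0=2
L[5]='g': occ=0, LF[5]=C('g')+0=4+0=4
L[6]='t': occ=0, LF[6]=C('t')+0=9+0=9
L[7]='s': occ=0, LF[7]=C('s')+0=8+0=8
L[8]='$': occ=0, LF[8]=C('$')+0=0+0=0
L[9]='t': occ=1, LF[9]=C('t')+1=9+1=10
L[10]='e': occ=0, LF[10]=C('e')+0=3+0=3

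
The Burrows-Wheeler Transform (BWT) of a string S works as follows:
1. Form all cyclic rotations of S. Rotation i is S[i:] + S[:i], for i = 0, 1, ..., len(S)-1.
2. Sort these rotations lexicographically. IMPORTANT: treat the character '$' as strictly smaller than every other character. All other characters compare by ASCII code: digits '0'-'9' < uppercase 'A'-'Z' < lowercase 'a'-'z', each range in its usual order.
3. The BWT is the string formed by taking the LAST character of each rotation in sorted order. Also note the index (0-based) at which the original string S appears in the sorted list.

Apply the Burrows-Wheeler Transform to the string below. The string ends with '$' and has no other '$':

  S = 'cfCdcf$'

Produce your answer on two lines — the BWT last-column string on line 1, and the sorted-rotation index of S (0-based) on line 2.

Answer: ffd$Ccc
3

Derivation:
All 7 rotations (rotation i = S[i:]+S[:i]):
  rot[0] = cfCdcf$
  rot[1] = fCdcf$c
  rot[2] = Cdcf$cf
  rot[3] = dcf$cfC
  rot[4] = cf$cfCd
  rot[5] = f$cfCdc
  rot[6] = $cfCdcf
Sorted (with $ < everything):
  sorted[0] = $cfCdcf  (last char: 'f')
  sorted[1] = Cdcf$cf  (last char: 'f')
  sorted[2] = cf$cfCd  (last char: 'd')
  sorted[3] = cfCdcf$  (last char: '$')
  sorted[4] = dcf$cfC  (last char: 'C')
  sorted[5] = f$cfCdc  (last char: 'c')
  sorted[6] = fCdcf$c  (last char: 'c')
Last column: ffd$Ccc
Original string S is at sorted index 3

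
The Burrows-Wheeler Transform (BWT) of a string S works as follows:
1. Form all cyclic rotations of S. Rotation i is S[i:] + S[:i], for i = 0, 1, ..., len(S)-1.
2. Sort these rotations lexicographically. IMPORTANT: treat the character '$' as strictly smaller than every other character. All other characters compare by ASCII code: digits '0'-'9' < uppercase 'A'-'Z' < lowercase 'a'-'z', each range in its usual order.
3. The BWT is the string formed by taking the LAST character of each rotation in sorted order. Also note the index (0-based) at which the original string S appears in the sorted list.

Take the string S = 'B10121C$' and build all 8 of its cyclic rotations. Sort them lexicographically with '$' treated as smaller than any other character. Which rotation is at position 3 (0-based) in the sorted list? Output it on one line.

All 8 rotations (rotation i = S[i:]+S[:i]):
  rot[0] = B10121C$
  rot[1] = 10121C$B
  rot[2] = 0121C$B1
  rot[3] = 121C$B10
  rot[4] = 21C$B101
  rot[5] = 1C$B1012
  rot[6] = C$B10121
  rot[7] = $B10121C
Sorted (with $ < everything):
  sorted[0] = $B10121C
  sorted[1] = 0121C$B1
  sorted[2] = 10121C$B
  sorted[3] = 121C$B10
  sorted[4] = 1C$B1012
  sorted[5] = 21C$B101
  sorted[6] = B10121C$
  sorted[7] = C$B10121
sorted[3] = 121C$B10

Answer: 121C$B10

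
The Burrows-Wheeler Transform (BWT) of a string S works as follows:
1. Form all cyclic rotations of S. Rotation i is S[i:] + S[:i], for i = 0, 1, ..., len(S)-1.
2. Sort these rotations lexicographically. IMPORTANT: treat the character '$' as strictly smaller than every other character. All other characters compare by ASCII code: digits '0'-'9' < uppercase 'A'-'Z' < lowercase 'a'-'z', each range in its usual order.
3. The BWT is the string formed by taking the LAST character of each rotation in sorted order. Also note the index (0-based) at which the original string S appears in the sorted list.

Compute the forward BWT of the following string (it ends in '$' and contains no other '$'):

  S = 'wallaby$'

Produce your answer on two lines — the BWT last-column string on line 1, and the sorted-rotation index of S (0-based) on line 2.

Answer: ylwala$b
6

Derivation:
All 8 rotations (rotation i = S[i:]+S[:i]):
  rot[0] = wallaby$
  rot[1] = allaby$w
  rot[2] = llaby$wa
  rot[3] = laby$wal
  rot[4] = aby$wall
  rot[5] = by$walla
  rot[6] = y$wallab
  rot[7] = $wallaby
Sorted (with $ < everything):
  sorted[0] = $wallaby  (last char: 'y')
  sorted[1] = aby$wall  (last char: 'l')
  sorted[2] = allaby$w  (last char: 'w')
  sorted[3] = by$walla  (last char: 'a')
  sorted[4] = laby$wal  (last char: 'l')
  sorted[5] = llaby$wa  (last char: 'a')
  sorted[6] = wallaby$  (last char: '$')
  sorted[7] = y$wallab  (last char: 'b')
Last column: ylwala$b
Original string S is at sorted index 6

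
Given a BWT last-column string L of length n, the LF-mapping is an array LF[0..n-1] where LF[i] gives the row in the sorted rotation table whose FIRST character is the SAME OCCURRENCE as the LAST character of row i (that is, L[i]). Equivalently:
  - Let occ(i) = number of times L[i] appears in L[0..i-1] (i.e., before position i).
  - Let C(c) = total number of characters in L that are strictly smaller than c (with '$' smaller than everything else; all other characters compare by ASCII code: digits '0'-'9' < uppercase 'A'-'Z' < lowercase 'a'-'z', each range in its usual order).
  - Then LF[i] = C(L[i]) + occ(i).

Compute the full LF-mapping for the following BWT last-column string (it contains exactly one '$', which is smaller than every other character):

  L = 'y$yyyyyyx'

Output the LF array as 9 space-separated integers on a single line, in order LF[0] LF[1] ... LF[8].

Answer: 2 0 3 4 5 6 7 8 1

Derivation:
Char counts: '$':1, 'x':1, 'y':7
C (first-col start): C('$')=0, C('x')=1, C('y')=2
L[0]='y': occ=0, LF[0]=C('y')+0=2+0=2
L[1]='$': occ=0, LF[1]=C('$')+0=0+0=0
L[2]='y': occ=1, LF[2]=C('y')+1=2+1=3
L[3]='y': occ=2, LF[3]=C('y')+2=2+2=4
L[4]='y': occ=3, LF[4]=C('y')+3=2+3=5
L[5]='y': occ=4, LF[5]=C('y')+4=2+4=6
L[6]='y': occ=5, LF[6]=C('y')+5=2+5=7
L[7]='y': occ=6, LF[7]=C('y')+6=2+6=8
L[8]='x': occ=0, LF[8]=C('x')+0=1+0=1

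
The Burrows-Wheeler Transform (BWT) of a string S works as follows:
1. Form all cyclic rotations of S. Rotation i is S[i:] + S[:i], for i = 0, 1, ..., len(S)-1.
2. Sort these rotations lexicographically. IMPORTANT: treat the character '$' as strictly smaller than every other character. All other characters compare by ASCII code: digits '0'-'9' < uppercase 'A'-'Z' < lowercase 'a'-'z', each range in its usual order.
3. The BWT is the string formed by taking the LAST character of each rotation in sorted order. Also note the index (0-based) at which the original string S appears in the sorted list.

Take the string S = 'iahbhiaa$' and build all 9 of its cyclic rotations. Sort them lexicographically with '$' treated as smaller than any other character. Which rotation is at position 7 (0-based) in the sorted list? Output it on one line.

All 9 rotations (rotation i = S[i:]+S[:i]):
  rot[0] = iahbhiaa$
  rot[1] = ahbhiaa$i
  rot[2] = hbhiaa$ia
  rot[3] = bhiaa$iah
  rot[4] = hiaa$iahb
  rot[5] = iaa$iahbh
  rot[6] = aa$iahbhi
  rot[7] = a$iahbhia
  rot[8] = $iahbhiaa
Sorted (with $ < everything):
  sorted[0] = $iahbhiaa
  sorted[1] = a$iahbhia
  sorted[2] = aa$iahbhi
  sorted[3] = ahbhiaa$i
  sorted[4] = bhiaa$iah
  sorted[5] = hbhiaa$ia
  sorted[6] = hiaa$iahb
  sorted[7] = iaa$iahbh
  sorted[8] = iahbhiaa$
sorted[7] = iaa$iahbh

Answer: iaa$iahbh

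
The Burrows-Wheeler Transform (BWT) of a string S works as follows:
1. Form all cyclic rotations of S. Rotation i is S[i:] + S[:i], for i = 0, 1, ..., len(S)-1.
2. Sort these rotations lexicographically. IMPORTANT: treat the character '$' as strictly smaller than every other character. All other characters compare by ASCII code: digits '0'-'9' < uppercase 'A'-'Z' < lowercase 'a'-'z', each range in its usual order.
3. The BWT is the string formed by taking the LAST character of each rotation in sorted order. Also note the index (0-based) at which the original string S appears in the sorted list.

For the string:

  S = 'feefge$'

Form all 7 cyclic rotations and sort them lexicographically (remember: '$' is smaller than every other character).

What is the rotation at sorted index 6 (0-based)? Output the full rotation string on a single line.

Answer: ge$feef

Derivation:
All 7 rotations (rotation i = S[i:]+S[:i]):
  rot[0] = feefge$
  rot[1] = eefge$f
  rot[2] = efge$fe
  rot[3] = fge$fee
  rot[4] = ge$feef
  rot[5] = e$feefg
  rot[6] = $feefge
Sorted (with $ < everything):
  sorted[0] = $feefge
  sorted[1] = e$feefg
  sorted[2] = eefge$f
  sorted[3] = efge$fe
  sorted[4] = feefge$
  sorted[5] = fge$fee
  sorted[6] = ge$feef
sorted[6] = ge$feef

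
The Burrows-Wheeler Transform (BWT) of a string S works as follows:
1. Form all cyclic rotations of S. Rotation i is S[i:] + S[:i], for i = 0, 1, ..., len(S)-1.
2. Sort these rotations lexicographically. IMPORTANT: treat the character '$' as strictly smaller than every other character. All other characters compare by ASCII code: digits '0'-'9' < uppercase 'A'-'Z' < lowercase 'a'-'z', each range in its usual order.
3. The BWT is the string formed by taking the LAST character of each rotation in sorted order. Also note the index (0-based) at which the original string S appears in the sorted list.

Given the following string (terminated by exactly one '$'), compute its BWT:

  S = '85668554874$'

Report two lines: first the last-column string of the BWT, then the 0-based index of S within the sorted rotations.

Answer: 4755885686$4
10

Derivation:
All 12 rotations (rotation i = S[i:]+S[:i]):
  rot[0] = 85668554874$
  rot[1] = 5668554874$8
  rot[2] = 668554874$85
  rot[3] = 68554874$856
  rot[4] = 8554874$8566
  rot[5] = 554874$85668
  rot[6] = 54874$856685
  rot[7] = 4874$8566855
  rot[8] = 874$85668554
  rot[9] = 74$856685548
  rot[10] = 4$8566855487
  rot[11] = $85668554874
Sorted (with $ < everything):
  sorted[0] = $85668554874  (last char: '4')
  sorted[1] = 4$8566855487  (last char: '7')
  sorted[2] = 4874$8566855  (last char: '5')
  sorted[3] = 54874$856685  (last char: '5')
  sorted[4] = 554874$85668  (last char: '8')
  sorted[5] = 5668554874$8  (last char: '8')
  sorted[6] = 668554874$85  (last char: '5')
  sorted[7] = 68554874$856  (last char: '6')
  sorted[8] = 74$856685548  (last char: '8')
  sorted[9] = 8554874$8566  (last char: '6')
  sorted[10] = 85668554874$  (last char: '$')
  sorted[11] = 874$85668554  (last char: '4')
Last column: 4755885686$4
Original string S is at sorted index 10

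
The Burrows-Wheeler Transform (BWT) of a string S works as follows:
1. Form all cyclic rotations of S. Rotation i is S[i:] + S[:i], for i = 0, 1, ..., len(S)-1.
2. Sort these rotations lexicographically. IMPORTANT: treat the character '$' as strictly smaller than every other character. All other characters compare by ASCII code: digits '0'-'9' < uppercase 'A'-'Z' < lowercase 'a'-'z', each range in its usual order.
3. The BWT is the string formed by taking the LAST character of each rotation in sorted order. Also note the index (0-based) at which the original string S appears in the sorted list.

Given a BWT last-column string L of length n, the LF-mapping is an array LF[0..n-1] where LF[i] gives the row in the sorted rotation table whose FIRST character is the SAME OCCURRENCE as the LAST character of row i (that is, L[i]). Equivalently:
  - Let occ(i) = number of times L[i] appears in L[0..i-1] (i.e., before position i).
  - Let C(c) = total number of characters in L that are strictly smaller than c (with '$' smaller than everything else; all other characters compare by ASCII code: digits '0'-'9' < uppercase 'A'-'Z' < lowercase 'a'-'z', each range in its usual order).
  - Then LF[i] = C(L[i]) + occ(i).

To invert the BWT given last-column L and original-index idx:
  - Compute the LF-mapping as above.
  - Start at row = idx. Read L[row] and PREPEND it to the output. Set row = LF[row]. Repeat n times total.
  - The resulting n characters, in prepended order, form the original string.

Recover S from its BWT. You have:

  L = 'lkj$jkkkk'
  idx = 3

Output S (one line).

Answer: kjjkkkkl$

Derivation:
LF mapping: 8 3 1 0 2 4 5 6 7
Walk LF starting at row 3, prepending L[row]:
  step 1: row=3, L[3]='$', prepend. Next row=LF[3]=0
  step 2: row=0, L[0]='l', prepend. Next row=LF[0]=8
  step 3: row=8, L[8]='k', prepend. Next row=LF[8]=7
  step 4: row=7, L[7]='k', prepend. Next row=LF[7]=6
  step 5: row=6, L[6]='k', prepend. Next row=LF[6]=5
  step 6: row=5, L[5]='k', prepend. Next row=LF[5]=4
  step 7: row=4, L[4]='j', prepend. Next row=LF[4]=2
  step 8: row=2, L[2]='j', prepend. Next row=LF[2]=1
  step 9: row=1, L[1]='k', prepend. Next row=LF[1]=3
Reversed output: kjjkkkkl$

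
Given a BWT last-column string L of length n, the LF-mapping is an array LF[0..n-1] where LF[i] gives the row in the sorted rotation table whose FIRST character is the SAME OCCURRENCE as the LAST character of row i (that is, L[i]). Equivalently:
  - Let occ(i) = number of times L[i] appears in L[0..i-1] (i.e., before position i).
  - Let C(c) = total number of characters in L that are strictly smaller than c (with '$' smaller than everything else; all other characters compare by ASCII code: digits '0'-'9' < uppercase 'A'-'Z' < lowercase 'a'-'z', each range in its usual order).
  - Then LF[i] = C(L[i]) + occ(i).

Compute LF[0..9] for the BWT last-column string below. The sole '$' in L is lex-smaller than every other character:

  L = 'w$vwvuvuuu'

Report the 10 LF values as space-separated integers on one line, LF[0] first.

Char counts: '$':1, 'u':4, 'v':3, 'w':2
C (first-col start): C('$')=0, C('u')=1, C('v')=5, C('w')=8
L[0]='w': occ=0, LF[0]=C('w')+0=8+0=8
L[1]='$': occ=0, LF[1]=C('$')+0=0+0=0
L[2]='v': occ=0, LF[2]=C('v')+0=5+0=5
L[3]='w': occ=1, LF[3]=C('w')+1=8+1=9
L[4]='v': occ=1, LF[4]=C('v')+1=5+1=6
L[5]='u': occ=0, LF[5]=C('u')+0=1+0=1
L[6]='v': occ=2, LF[6]=C('v')+2=5+2=7
L[7]='u': occ=1, LF[7]=C('u')+1=1+1=2
L[8]='u': occ=2, LF[8]=C('u')+2=1+2=3
L[9]='u': occ=3, LF[9]=C('u')+3=1+3=4

Answer: 8 0 5 9 6 1 7 2 3 4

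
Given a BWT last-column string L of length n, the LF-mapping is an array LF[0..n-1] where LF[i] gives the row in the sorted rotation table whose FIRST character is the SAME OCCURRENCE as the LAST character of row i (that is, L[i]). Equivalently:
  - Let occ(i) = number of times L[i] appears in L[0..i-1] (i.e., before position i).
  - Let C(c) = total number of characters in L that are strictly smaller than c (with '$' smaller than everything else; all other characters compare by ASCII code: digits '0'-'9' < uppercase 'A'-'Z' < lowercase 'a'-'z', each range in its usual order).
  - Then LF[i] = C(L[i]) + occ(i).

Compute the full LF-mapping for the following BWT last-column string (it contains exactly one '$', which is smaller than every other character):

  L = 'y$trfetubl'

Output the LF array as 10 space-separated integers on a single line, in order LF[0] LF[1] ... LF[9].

Answer: 9 0 6 5 3 2 7 8 1 4

Derivation:
Char counts: '$':1, 'b':1, 'e':1, 'f':1, 'l':1, 'r':1, 't':2, 'u':1, 'y':1
C (first-col start): C('$')=0, C('b')=1, C('e')=2, C('f')=3, C('l')=4, C('r')=5, C('t')=6, C('u')=8, C('y')=9
L[0]='y': occ=0, LF[0]=C('y')+0=9+0=9
L[1]='$': occ=0, LF[1]=C('$')+0=0+0=0
L[2]='t': occ=0, LF[2]=C('t')+0=6+0=6
L[3]='r': occ=0, LF[3]=C('r')+0=5+0=5
L[4]='f': occ=0, LF[4]=C('f')+0=3+0=3
L[5]='e': occ=0, LF[5]=C('e')+0=2+0=2
L[6]='t': occ=1, LF[6]=C('t')+1=6+1=7
L[7]='u': occ=0, LF[7]=C('u')+0=8+0=8
L[8]='b': occ=0, LF[8]=C('b')+0=1+0=1
L[9]='l': occ=0, LF[9]=C('l')+0=4+0=4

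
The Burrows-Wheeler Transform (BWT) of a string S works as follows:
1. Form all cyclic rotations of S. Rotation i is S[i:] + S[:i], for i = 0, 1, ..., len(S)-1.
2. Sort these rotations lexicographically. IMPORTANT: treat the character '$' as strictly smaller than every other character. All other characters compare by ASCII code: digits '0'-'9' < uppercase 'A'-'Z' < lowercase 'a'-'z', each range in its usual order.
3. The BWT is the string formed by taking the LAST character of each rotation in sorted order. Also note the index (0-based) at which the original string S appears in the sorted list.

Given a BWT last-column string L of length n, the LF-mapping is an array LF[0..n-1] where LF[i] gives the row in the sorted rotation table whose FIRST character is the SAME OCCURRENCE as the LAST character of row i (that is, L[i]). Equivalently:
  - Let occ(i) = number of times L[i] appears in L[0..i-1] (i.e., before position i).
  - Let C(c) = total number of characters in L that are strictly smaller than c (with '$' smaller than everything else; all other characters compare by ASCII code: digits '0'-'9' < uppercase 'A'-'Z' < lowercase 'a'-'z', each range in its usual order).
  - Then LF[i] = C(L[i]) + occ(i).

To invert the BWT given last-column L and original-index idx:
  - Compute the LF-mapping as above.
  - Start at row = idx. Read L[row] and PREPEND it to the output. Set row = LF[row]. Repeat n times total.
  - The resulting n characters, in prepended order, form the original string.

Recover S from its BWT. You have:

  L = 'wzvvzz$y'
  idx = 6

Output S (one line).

Answer: zyzzvvw$

Derivation:
LF mapping: 3 5 1 2 6 7 0 4
Walk LF starting at row 6, prepending L[row]:
  step 1: row=6, L[6]='$', prepend. Next row=LF[6]=0
  step 2: row=0, L[0]='w', prepend. Next row=LF[0]=3
  step 3: row=3, L[3]='v', prepend. Next row=LF[3]=2
  step 4: row=2, L[2]='v', prepend. Next row=LF[2]=1
  step 5: row=1, L[1]='z', prepend. Next row=LF[1]=5
  step 6: row=5, L[5]='z', prepend. Next row=LF[5]=7
  step 7: row=7, L[7]='y', prepend. Next row=LF[7]=4
  step 8: row=4, L[4]='z', prepend. Next row=LF[4]=6
Reversed output: zyzzvvw$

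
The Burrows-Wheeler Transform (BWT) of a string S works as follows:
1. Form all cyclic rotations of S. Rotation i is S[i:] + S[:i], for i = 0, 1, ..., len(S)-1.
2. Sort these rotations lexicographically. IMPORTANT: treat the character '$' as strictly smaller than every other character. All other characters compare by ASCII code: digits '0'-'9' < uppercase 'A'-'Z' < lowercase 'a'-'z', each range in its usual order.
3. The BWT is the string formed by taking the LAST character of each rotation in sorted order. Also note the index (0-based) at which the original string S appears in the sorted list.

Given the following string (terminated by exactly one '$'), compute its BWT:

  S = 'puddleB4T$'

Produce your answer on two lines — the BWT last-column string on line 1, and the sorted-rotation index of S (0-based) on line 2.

All 10 rotations (rotation i = S[i:]+S[:i]):
  rot[0] = puddleB4T$
  rot[1] = uddleB4T$p
  rot[2] = ddleB4T$pu
  rot[3] = dleB4T$pud
  rot[4] = leB4T$pudd
  rot[5] = eB4T$puddl
  rot[6] = B4T$puddle
  rot[7] = 4T$puddleB
  rot[8] = T$puddleB4
  rot[9] = $puddleB4T
Sorted (with $ < everything):
  sorted[0] = $puddleB4T  (last char: 'T')
  sorted[1] = 4T$puddleB  (last char: 'B')
  sorted[2] = B4T$puddle  (last char: 'e')
  sorted[3] = T$puddleB4  (last char: '4')
  sorted[4] = ddleB4T$pu  (last char: 'u')
  sorted[5] = dleB4T$pud  (last char: 'd')
  sorted[6] = eB4T$puddl  (last char: 'l')
  sorted[7] = leB4T$pudd  (last char: 'd')
  sorted[8] = puddleB4T$  (last char: '$')
  sorted[9] = uddleB4T$p  (last char: 'p')
Last column: TBe4udld$p
Original string S is at sorted index 8

Answer: TBe4udld$p
8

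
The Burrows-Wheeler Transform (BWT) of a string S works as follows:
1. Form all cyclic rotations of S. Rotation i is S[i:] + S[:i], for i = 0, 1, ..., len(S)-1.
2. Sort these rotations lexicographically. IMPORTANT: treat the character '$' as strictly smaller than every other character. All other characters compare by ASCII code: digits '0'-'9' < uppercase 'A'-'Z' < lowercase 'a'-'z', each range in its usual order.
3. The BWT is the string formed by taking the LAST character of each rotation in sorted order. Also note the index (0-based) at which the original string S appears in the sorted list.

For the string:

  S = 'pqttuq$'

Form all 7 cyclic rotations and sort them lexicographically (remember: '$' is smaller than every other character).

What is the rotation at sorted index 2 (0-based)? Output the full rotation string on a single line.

Answer: q$pqttu

Derivation:
All 7 rotations (rotation i = S[i:]+S[:i]):
  rot[0] = pqttuq$
  rot[1] = qttuq$p
  rot[2] = ttuq$pq
  rot[3] = tuq$pqt
  rot[4] = uq$pqtt
  rot[5] = q$pqttu
  rot[6] = $pqttuq
Sorted (with $ < everything):
  sorted[0] = $pqttuq
  sorted[1] = pqttuq$
  sorted[2] = q$pqttu
  sorted[3] = qttuq$p
  sorted[4] = ttuq$pq
  sorted[5] = tuq$pqt
  sorted[6] = uq$pqtt
sorted[2] = q$pqttu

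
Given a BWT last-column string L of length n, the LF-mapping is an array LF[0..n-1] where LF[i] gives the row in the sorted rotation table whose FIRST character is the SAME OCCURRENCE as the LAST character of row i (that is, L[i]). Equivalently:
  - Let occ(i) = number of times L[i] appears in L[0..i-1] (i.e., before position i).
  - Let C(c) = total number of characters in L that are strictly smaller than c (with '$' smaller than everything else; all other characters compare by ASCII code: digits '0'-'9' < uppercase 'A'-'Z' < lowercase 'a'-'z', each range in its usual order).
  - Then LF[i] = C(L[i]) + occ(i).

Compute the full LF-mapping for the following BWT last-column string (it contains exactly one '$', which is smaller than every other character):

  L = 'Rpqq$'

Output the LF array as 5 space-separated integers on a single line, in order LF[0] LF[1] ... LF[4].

Char counts: '$':1, 'R':1, 'p':1, 'q':2
C (first-col start): C('$')=0, C('R')=1, C('p')=2, C('q')=3
L[0]='R': occ=0, LF[0]=C('R')+0=1+0=1
L[1]='p': occ=0, LF[1]=C('p')+0=2+0=2
L[2]='q': occ=0, LF[2]=C('q')+0=3+0=3
L[3]='q': occ=1, LF[3]=C('q')+1=3+1=4
L[4]='$': occ=0, LF[4]=C('$')+0=0+0=0

Answer: 1 2 3 4 0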